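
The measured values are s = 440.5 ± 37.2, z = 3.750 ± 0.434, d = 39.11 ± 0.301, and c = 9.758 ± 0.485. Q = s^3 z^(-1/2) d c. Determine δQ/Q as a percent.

For a monomial Q ∝ s^3, z^(-1/2), d, c, fractional errors add in quadrature:
  (3·δs/s)² = (3×0.0844)² = 0.0642;  (−½·δz/z)² = (-0.5×0.116)² = 0.00335;  (1·δd/d)² = (1×0.00770)² = 5.92e-05;  (1·δc/c)² = (1×0.0497)² = 0.00247
δQ/Q = √(0.0701) = 0.265

26.5%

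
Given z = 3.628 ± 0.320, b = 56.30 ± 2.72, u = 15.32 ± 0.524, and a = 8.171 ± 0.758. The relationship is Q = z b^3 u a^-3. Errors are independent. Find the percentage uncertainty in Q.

Relative error in a monomial: (δQ/Q)² = Σ (nᵢ · δxᵢ/xᵢ)².
  (1·δz/z)² = (1×0.0882)² = 0.00778;  (3·δb/b)² = (3×0.0483)² = 0.0210;  (1·δu/u)² = (1×0.0342)² = 0.00117;  (-3·δa/a)² = (-3×0.0928)² = 0.0775
δQ/Q = √(0.107) = 0.328

32.8%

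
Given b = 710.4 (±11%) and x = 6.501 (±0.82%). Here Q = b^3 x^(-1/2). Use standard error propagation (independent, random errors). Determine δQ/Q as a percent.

33.0%

Products/powers → add relative errors in quadrature, weighted by exponent:
  (3·δb/b)² = (3×0.110)² = 0.109;  (−½·δx/x)² = (-0.5×0.00820)² = 1.68e-05
δQ/Q = √(0.109) = 0.330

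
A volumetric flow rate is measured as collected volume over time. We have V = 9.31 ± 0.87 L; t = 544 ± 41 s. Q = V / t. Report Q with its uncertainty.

0.0171 ± 0.00205 L/s

Since Q is a product/quotient, work with relative uncertainties:
  (1·δV/V)² = (1×0.0934)² = 0.00873;  (-1·δt/t)² = (-1×0.0754)² = 0.00568
δQ/Q = √(0.0144) = 0.120
Q = 0.0171 L/s, so δQ = 0.120 × 0.0171 = 0.00205 L/s.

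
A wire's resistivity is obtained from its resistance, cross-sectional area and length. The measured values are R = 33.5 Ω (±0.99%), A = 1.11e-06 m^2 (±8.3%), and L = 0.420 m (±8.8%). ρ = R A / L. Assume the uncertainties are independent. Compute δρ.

1.07e-05 Ω·m

Products/powers → add relative errors in quadrature, weighted by exponent:
  (1·δR/R)² = (1×0.00990)² = 9.8e-05;  (1·δA/A)² = (1×0.0830)² = 0.00689;  (-1·δL/L)² = (-1×0.0880)² = 0.00774
δρ/ρ = √(0.0147) = 0.121
ρ = 8.85e-05 Ω·m, so δρ = 0.121 × 8.85e-05 = 1.07e-05 Ω·m.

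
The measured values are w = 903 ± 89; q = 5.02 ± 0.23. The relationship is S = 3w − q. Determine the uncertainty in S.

267

Each term contributes (cᵢ δxᵢ)² to (δS)²:
  (3·δw)² = 71300;  (δq)² = 0.0529
δS = √(71300) = 267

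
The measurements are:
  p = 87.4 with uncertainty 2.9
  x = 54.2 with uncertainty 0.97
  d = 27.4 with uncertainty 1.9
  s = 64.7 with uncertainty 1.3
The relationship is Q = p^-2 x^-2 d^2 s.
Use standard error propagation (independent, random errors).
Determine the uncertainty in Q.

0.000344

Relative error in a monomial: (δQ/Q)² = Σ (nᵢ · δxᵢ/xᵢ)².
  (-2·δp/p)² = (-2×0.0332)² = 0.00440;  (-2·δx/x)² = (-2×0.0179)² = 0.00128;  (2·δd/d)² = (2×0.0693)² = 0.0192;  (1·δs/s)² = (1×0.0201)² = 0.000404
δQ/Q = √(0.0253) = 0.159
Q = 0.00216, so δQ = 0.159 × 0.00216 = 0.000344.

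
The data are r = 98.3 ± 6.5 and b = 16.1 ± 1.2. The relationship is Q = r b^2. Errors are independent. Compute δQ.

Relative error in a monomial: (δQ/Q)² = Σ (nᵢ · δxᵢ/xᵢ)².
  (1·δr/r)² = (1×0.0661)² = 0.00437;  (2·δb/b)² = (2×0.0745)² = 0.0222
δQ/Q = √(0.0266) = 0.163
Q = 25500, so δQ = 0.163 × 25500 = 4160.

4160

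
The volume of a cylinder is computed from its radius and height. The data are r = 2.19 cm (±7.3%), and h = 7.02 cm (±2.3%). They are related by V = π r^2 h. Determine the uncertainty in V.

15.6 cm^3

V is a product of powers, so relative uncertainties combine in quadrature:
  (2·δr/r)² = (2×0.0730)² = 0.0213;  (1·δh/h)² = (1×0.0230)² = 0.000529
δV/V = √(0.0218) = 0.148
V = 106 cm^3, so δV = 0.148 × 106 = 15.6 cm^3.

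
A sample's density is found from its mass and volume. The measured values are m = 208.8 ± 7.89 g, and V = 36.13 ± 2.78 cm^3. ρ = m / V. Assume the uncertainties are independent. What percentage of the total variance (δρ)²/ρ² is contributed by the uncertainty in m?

(δρ/ρ)² = (1·δm/m)² + (-1·δV/V)²
  m term: (1×0.0378)² = 0.00143
  V term: (-1×0.0769)² = 0.00592
Total = 0.00735. Share from m = 0.00143/0.00735 = 0.194.

19.4%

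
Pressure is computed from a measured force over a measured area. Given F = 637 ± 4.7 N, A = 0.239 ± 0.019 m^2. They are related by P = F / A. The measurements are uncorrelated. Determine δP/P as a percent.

7.98%

Each factor contributes (exponent × relative error)² to (δP/P)²:
  (1·δF/F)² = (1×0.00738)² = 5.44e-05;  (-1·δA/A)² = (-1×0.0795)² = 0.00632
δP/P = √(0.00637) = 0.0798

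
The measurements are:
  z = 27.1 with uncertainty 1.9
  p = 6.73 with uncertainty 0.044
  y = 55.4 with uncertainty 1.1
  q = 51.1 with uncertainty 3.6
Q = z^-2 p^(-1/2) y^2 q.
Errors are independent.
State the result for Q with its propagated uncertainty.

Relative error in a monomial: (δQ/Q)² = Σ (nᵢ · δxᵢ/xᵢ)².
  (-2·δz/z)² = (-2×0.0701)² = 0.0197;  (−½·δp/p)² = (-0.5×0.00654)² = 1.07e-05;  (2·δy/y)² = (2×0.0199)² = 0.00158;  (1·δq/q)² = (1×0.0705)² = 0.00496
δQ/Q = √(0.0262) = 0.162
Q = 82.3, so δQ = 0.162 × 82.3 = 13.3.

82.3 ± 13.3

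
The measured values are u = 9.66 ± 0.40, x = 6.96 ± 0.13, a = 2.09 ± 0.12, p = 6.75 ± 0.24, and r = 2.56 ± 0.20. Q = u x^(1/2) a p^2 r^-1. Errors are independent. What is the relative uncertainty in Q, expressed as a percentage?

Since Q is a product/quotient, work with relative uncertainties:
  (1·δu/u)² = (1×0.0414)² = 0.00171;  (½·δx/x)² = (0.5×0.0187)² = 8.72e-05;  (1·δa/a)² = (1×0.0574)² = 0.00330;  (2·δp/p)² = (2×0.0356)² = 0.00506;  (-1·δr/r)² = (-1×0.0781)² = 0.00610
δQ/Q = √(0.0163) = 0.128

12.8%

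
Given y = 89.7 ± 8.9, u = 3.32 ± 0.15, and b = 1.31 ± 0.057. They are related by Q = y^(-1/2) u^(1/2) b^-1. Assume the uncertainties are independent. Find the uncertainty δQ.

0.0102

Relative error in a monomial: (δQ/Q)² = Σ (nᵢ · δxᵢ/xᵢ)².
  (−½·δy/y)² = (-0.5×0.0992)² = 0.00246;  (½·δu/u)² = (0.5×0.0452)² = 0.000510;  (-1·δb/b)² = (-1×0.0435)² = 0.00189
δQ/Q = √(0.00486) = 0.0697
Q = 0.147, so δQ = 0.0697 × 0.147 = 0.0102.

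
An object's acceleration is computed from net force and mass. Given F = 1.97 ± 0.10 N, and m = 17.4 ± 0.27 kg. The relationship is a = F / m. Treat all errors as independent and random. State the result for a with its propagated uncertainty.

0.113 ± 0.00601 m/s^2

a is a product of powers, so relative uncertainties combine in quadrature:
  (1·δF/F)² = (1×0.0508)² = 0.00258;  (-1·δm/m)² = (-1×0.0155)² = 0.000241
δa/a = √(0.00282) = 0.0531
a = 0.113 m/s^2, so δa = 0.0531 × 0.113 = 0.00601 m/s^2.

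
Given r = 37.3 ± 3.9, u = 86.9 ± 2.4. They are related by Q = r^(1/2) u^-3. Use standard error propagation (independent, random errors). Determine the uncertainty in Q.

Since Q is a product/quotient, work with relative uncertainties:
  (½·δr/r)² = (0.5×0.105)² = 0.00273;  (-3·δu/u)² = (-3×0.0276)² = 0.00686
δQ/Q = √(0.00960) = 0.0980
Q = 9.31e-06, so δQ = 0.0980 × 9.31e-06 = 9.12e-07.

9.12e-07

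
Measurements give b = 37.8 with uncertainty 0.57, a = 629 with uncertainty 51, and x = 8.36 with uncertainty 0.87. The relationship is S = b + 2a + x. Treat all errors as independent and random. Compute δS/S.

For a sum/difference, combine absolute errors in quadrature:
  (δb)² = 0.325;  (2·δa)² = 10400;  (δx)² = 0.757
δS = √(10400) = 102
S = 1300, so δS/S = 102/1300 = 0.0782.

0.0782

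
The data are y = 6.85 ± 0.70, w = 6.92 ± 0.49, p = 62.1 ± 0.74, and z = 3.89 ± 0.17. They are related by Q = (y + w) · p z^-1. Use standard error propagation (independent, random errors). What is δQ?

16.9

Let u = y + w = 13.8. δu = √(δy² + δw²) = √(0.490 + 0.240) = 0.854, so δu/u = 0.0621.
Q is then a monomial in u, p, z:
δQ/Q = √((δu/u)² + (1·δp/p)² + (-1·δz/z)²) = √(0.00385 + 0.000142 + 0.00191) = 0.0768
Q = 220, so δQ = 0.0768 × 220 = 16.9.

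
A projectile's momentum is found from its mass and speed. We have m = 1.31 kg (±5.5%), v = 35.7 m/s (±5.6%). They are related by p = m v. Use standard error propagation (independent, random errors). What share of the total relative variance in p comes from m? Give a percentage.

49.1%

(δp/p)² = (1·δm/m)² + (1·δv/v)²
  m term: (1×0.0550)² = 0.00302
  v term: (1×0.0560)² = 0.00314
Total = 0.00616. Share from m = 0.00302/0.00616 = 0.491.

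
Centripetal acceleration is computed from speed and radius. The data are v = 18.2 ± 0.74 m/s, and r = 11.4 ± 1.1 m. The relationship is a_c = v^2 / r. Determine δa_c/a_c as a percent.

12.6%

Since a_c is a product/quotient, work with relative uncertainties:
  (2·δv/v)² = (2×0.0407)² = 0.00661;  (-1·δr/r)² = (-1×0.0965)² = 0.00931
δa_c/a_c = √(0.0159) = 0.126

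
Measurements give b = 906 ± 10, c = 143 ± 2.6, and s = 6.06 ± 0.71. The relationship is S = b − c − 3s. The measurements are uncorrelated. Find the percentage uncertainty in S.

1.42%

S is a linear combination, so absolute uncertainties add in quadrature:
  (δb)² = 100;  (δc)² = 6.76;  (3·δs)² = 4.54
δS = √(111) = 10.5
S = 745, so δS/S = 10.5/745 = 0.0142.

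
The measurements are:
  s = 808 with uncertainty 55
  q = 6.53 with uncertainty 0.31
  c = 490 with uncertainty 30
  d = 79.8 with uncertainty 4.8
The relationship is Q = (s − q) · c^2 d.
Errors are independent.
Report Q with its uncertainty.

Let u = s − q = 801. δu = √(δs² + δq²) = √(3020 + 0.0961) = 55.0, so δu/u = 0.0686.
Q is then a monomial in u, c, d:
δQ/Q = √((δu/u)² + (2·δc/c)² + (1·δd/d)²) = √(0.00471 + 0.0150 + 0.00362) = 0.153
Q = 1.54e+10, so δQ = 0.153 × 1.54e+10 = 2.35e+09.

(1.54 ± 0.235) × 10^10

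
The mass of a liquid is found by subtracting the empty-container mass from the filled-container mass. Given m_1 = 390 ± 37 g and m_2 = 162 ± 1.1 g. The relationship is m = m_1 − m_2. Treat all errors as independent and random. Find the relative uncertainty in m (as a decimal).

0.162

Absolute uncertainties add in quadrature for a linear combination:
  (δm_1)² = 1370;  (δm_2)² = 1.21
δm = √(1370) = 37.0 g
m = 228 g, so δm/m = 37.0/228 = 0.162.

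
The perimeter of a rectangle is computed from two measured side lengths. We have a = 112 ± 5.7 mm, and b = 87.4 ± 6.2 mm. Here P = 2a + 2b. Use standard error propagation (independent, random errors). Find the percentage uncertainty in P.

For a sum/difference, combine absolute errors in quadrature:
  (2·δa)² = 130;  (2·δb)² = 154
δP = √(284) = 16.8 mm
P = 399 mm, so δP/P = 16.8/399 = 0.0422.

4.22%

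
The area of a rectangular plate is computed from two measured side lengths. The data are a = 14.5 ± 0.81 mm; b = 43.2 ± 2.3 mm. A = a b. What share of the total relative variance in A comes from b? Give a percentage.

47.6%

(δA/A)² = (1·δa/a)² + (1·δb/b)²
  a term: (1×0.0559)² = 0.00312
  b term: (1×0.0532)² = 0.00283
Total = 0.00596. Share from b = 0.00283/0.00596 = 0.476.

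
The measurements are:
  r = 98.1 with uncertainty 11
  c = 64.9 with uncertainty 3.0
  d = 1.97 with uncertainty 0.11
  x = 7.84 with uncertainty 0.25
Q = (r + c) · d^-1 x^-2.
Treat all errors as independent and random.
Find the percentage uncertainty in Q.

11.0%

Let u = r + c = 163. δu = √(δr² + δc²) = √(121 + 9.00) = 11.4, so δu/u = 0.0699.
Q is then a monomial in u, d, x:
δQ/Q = √((δu/u)² + (-1·δd/d)² + (-2·δx/x)²) = √(0.00489 + 0.00312 + 0.00407) = 0.110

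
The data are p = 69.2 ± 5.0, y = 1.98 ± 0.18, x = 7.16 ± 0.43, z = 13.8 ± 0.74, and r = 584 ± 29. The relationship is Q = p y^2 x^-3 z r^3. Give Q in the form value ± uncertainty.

(2.03 ± 0.629) × 10^9

Each factor contributes (exponent × relative error)² to (δQ/Q)²:
  (1·δp/p)² = (1×0.0723)² = 0.00522;  (2·δy/y)² = (2×0.0909)² = 0.0331;  (-3·δx/x)² = (-3×0.0601)² = 0.0325;  (1·δz/z)² = (1×0.0536)² = 0.00288;  (3·δr/r)² = (3×0.0497)² = 0.0222
δQ/Q = √(0.0958) = 0.310
Q = 2.03e+09, so δQ = 0.310 × 2.03e+09 = 6.29e+08.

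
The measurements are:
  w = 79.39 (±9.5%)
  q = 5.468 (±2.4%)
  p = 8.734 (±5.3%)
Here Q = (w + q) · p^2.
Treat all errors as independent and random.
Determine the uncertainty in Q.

895

Let u = w + q = 84.86. δu = √(δw² + δq²) = √(56.9 + 0.0172) = 7.54, so δu/u = 0.0889.
Q is then a monomial in u, p:
δQ/Q = √((δu/u)² + (2·δp/p)²) = √(0.00790 + 0.0112) = 0.138
Q = 6473, so δQ = 0.138 × 6473 = 895.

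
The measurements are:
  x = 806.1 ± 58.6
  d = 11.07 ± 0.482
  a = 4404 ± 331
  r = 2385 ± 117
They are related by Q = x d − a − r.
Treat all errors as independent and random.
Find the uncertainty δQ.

834

Let p = x·d = 8924. δp/p = √((1·δx/x)² + (1·δd/d)²) = √(0.00528 + 0.00190) = 0.0847, so δp = 756.
Q = p − a − r: δQ = √(δp² + δa² + δr²) = √(5.72e+05 + 1.1e+05 + 13700) = 834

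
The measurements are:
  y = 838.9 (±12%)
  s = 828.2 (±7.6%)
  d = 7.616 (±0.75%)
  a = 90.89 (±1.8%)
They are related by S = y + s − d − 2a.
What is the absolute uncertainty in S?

Sums and differences: (δS)² = Σ (cᵢ δxᵢ)².
  (δy)² = 10100;  (δs)² = 3960;  (δd)² = 0.00326;  (2·δa)² = 10.7
δS = √(14100) = 119

119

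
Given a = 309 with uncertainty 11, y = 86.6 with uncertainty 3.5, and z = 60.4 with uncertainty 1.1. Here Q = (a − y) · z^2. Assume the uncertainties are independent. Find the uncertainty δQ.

Let u = a − y = 222. δu = √(δa² + δy²) = √(121 + 12.2) = 11.5, so δu/u = 0.0519.
Q is then a monomial in u, z:
δQ/Q = √((δu/u)² + (2·δz/z)²) = √(0.00269 + 0.00133) = 0.0634
Q = 8.11e+05, so δQ = 0.0634 × 8.11e+05 = 51400.

51400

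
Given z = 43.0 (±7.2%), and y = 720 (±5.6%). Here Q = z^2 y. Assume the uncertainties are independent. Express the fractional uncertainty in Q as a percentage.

15.5%

Relative error in a monomial: (δQ/Q)² = Σ (nᵢ · δxᵢ/xᵢ)².
  (2·δz/z)² = (2×0.0720)² = 0.0207;  (1·δy/y)² = (1×0.0560)² = 0.00314
δQ/Q = √(0.0239) = 0.155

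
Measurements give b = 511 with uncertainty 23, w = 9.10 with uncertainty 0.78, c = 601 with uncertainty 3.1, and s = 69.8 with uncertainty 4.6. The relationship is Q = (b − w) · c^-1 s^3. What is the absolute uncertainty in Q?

57700

Let u = b − w = 502. δu = √(δb² + δw²) = √(529 + 0.608) = 23.0, so δu/u = 0.0459.
Q is then a monomial in u, c, s:
δQ/Q = √((δu/u)² + (-1·δc/c)² + (3·δs/s)²) = √(0.00210 + 2.66e-05 + 0.0391) = 0.203
Q = 2.84e+05, so δQ = 0.203 × 2.84e+05 = 57700.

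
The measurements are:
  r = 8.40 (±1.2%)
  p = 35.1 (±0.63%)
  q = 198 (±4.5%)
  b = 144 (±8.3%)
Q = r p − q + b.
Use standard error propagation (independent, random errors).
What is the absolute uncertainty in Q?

Let w = r·p = 295. δw/w = √((1·δr/r)² + (1·δp/p)²) = √(0.000144 + 3.97e-05) = 0.0136, so δw = 4.00.
Q = w − q + b: δQ = √(δw² + δq² + δb²) = √(16.0 + 79.4 + 143) = 15.4

15.4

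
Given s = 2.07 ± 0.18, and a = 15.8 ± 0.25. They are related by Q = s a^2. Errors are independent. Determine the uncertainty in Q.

47.8

Q is a product of powers, so relative uncertainties combine in quadrature:
  (1·δs/s)² = (1×0.0870)² = 0.00756;  (2·δa/a)² = (2×0.0158)² = 0.00100
δQ/Q = √(0.00856) = 0.0925
Q = 517, so δQ = 0.0925 × 517 = 47.8.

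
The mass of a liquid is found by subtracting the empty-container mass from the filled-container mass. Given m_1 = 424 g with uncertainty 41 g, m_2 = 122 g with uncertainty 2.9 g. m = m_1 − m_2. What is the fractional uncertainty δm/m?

Sums and differences: (δm)² = Σ (cᵢ δxᵢ)².
  (δm_1)² = 1680;  (δm_2)² = 8.41
δm = √(1690) = 41.1 g
m = 302 g, so δm/m = 41.1/302 = 0.136.

0.136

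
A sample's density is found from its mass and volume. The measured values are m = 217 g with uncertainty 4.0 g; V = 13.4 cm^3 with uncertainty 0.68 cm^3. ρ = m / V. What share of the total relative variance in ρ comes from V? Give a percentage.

(δρ/ρ)² = (1·δm/m)² + (-1·δV/V)²
  m term: (1×0.0184)² = 0.000340
  V term: (-1×0.0507)² = 0.00258
Total = 0.00291. Share from V = 0.00258/0.00291 = 0.883.

88.3%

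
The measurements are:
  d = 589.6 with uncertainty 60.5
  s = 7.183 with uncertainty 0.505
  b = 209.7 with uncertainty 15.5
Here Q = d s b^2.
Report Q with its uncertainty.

Each factor contributes (exponent × relative error)² to (δQ/Q)²:
  (1·δd/d)² = (1×0.103)² = 0.0105;  (1·δs/s)² = (1×0.0703)² = 0.00494;  (2·δb/b)² = (2×0.0739)² = 0.0219
δQ/Q = √(0.0373) = 0.193
Q = 1.862e+08, so δQ = 0.193 × 1.862e+08 = 3.6e+07.

(1.862 ± 0.360) × 10^8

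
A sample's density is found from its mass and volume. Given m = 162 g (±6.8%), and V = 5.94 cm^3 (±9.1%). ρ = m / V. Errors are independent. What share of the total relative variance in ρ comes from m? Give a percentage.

(δρ/ρ)² = (1·δm/m)² + (-1·δV/V)²
  m term: (1×0.0680)² = 0.00462
  V term: (-1×0.0910)² = 0.00828
Total = 0.0129. Share from m = 0.00462/0.0129 = 0.358.

35.8%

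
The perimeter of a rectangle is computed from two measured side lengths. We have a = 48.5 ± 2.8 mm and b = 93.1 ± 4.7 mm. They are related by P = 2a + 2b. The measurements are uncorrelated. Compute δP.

Each term contributes (cᵢ δxᵢ)² to (δP)²:
  (2·δa)² = 31.4;  (2·δb)² = 88.4
δP = √(120) = 10.9 mm

10.9 mm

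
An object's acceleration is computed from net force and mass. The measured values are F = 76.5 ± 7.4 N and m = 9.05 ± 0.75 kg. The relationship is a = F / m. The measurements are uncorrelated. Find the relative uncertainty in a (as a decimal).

Products/powers → add relative errors in quadrature, weighted by exponent:
  (1·δF/F)² = (1×0.0967)² = 0.00936;  (-1·δm/m)² = (-1×0.0829)² = 0.00687
δa/a = √(0.0162) = 0.127

0.127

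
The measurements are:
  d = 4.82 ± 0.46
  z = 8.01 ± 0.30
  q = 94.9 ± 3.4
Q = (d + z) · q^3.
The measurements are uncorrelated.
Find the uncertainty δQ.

1.27e+06

Let u = d + z = 12.8. δu = √(δd² + δz²) = √(0.212 + 0.0900) = 0.549, so δu/u = 0.0428.
Q is then a monomial in u, q:
δQ/Q = √((δu/u)² + (3·δq/q)²) = √(0.00183 + 0.0116) = 0.116
Q = 1.1e+07, so δQ = 0.116 × 1.1e+07 = 1.27e+06.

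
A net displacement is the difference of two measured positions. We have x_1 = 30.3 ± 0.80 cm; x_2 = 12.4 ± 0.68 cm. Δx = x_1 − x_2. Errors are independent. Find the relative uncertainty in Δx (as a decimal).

Absolute uncertainties add in quadrature for a linear combination:
  (δx_1)² = 0.640;  (δx_2)² = 0.462
δΔx = √(1.10) = 1.05 cm
Δx = 17.9 cm, so δΔx/Δx = 1.05/17.9 = 0.0587.

0.0587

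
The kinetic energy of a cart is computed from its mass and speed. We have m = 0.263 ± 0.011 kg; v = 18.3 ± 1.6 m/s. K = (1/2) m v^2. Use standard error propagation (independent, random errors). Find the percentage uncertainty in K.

18.0%

Products/powers → add relative errors in quadrature, weighted by exponent:
  (1·δm/m)² = (1×0.0418)² = 0.00175;  (2·δv/v)² = (2×0.0874)² = 0.0306
δK/K = √(0.0323) = 0.180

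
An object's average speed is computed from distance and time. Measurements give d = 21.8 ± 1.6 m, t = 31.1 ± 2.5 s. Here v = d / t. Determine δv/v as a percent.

Since v is a product/quotient, work with relative uncertainties:
  (1·δd/d)² = (1×0.0734)² = 0.00539;  (-1·δt/t)² = (-1×0.0804)² = 0.00646
δv/v = √(0.0118) = 0.109

10.9%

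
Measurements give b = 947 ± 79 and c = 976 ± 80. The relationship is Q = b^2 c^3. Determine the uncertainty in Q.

Each factor contributes (exponent × relative error)² to (δQ/Q)²:
  (2·δb/b)² = (2×0.0834)² = 0.0278;  (3·δc/c)² = (3×0.0820)² = 0.0605
δQ/Q = √(0.0883) = 0.297
Q = 8.34e+14, so δQ = 0.297 × 8.34e+14 = 2.48e+14.

2.48e+14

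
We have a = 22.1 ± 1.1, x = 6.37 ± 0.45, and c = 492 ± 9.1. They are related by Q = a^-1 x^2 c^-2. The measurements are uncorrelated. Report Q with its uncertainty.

(7.59 ± 1.17) × 10^-6

Products/powers → add relative errors in quadrature, weighted by exponent:
  (-1·δa/a)² = (-1×0.0498)² = 0.00248;  (2·δx/x)² = (2×0.0706)² = 0.0200;  (-2·δc/c)² = (-2×0.0185)² = 0.00137
δQ/Q = √(0.0238) = 0.154
Q = 7.59e-06, so δQ = 0.154 × 7.59e-06 = 1.17e-06.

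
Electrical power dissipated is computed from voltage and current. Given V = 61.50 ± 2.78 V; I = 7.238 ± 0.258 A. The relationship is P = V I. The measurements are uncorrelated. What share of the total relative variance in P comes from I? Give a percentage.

(δP/P)² = (1·δV/V)² + (1·δI/I)²
  V term: (1×0.0452)² = 0.00204
  I term: (1×0.0356)² = 0.00127
Total = 0.00331. Share from I = 0.00127/0.00331 = 0.383.

38.3%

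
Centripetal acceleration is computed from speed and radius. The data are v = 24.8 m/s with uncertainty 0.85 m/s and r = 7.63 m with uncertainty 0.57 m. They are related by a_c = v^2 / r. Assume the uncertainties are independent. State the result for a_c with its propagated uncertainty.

a_c is a product of powers, so relative uncertainties combine in quadrature:
  (2·δv/v)² = (2×0.0343)² = 0.00470;  (-1·δr/r)² = (-1×0.0747)² = 0.00558
δa_c/a_c = √(0.0103) = 0.101
a_c = 80.6 m/s^2, so δa_c = 0.101 × 80.6 = 8.17 m/s^2.

80.6 ± 8.17 m/s^2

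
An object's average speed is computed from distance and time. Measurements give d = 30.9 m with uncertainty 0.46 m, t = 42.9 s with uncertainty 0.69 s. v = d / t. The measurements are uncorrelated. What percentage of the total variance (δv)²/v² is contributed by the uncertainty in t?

53.9%

(δv/v)² = (1·δd/d)² + (-1·δt/t)²
  d term: (1×0.0149)² = 0.000222
  t term: (-1×0.0161)² = 0.000259
Total = 0.000480. Share from t = 0.000259/0.000480 = 0.539.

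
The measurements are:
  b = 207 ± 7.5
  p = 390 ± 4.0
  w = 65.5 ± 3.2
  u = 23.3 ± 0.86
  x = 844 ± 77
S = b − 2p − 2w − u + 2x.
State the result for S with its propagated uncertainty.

Sums and differences: (δS)² = Σ (cᵢ δxᵢ)².
  (δb)² = 56.2;  (2·δp)² = 64.0;  (2·δw)² = 41.0;  (δu)² = 0.740;  (2·δx)² = 23700
δS = √(23900) = 155
S = 961.

961 ± 155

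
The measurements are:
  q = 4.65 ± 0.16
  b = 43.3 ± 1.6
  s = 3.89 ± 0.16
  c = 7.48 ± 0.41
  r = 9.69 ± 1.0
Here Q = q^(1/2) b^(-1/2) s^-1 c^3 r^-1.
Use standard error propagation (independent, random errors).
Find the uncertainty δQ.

0.728

For a monomial Q ∝ q^(1/2), b^(-1/2), s^-1, c^3, r^-1, fractional errors add in quadrature:
  (½·δq/q)² = (0.5×0.0344)² = 0.000296;  (−½·δb/b)² = (-0.5×0.0370)² = 0.000341;  (-1·δs/s)² = (-1×0.0411)² = 0.00169;  (3·δc/c)² = (3×0.0548)² = 0.0270;  (-1·δr/r)² = (-1×0.103)² = 0.0107
δQ/Q = √(0.0400) = 0.200
Q = 3.64, so δQ = 0.200 × 3.64 = 0.728.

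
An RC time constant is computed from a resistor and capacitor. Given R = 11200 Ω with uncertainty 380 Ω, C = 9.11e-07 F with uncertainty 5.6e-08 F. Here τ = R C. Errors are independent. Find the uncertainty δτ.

τ is a product of powers, so relative uncertainties combine in quadrature:
  (1·δR/R)² = (1×0.0339)² = 0.00115;  (1·δC/C)² = (1×0.0615)² = 0.00378
δτ/τ = √(0.00493) = 0.0702
τ = 0.0102 s, so δτ = 0.0702 × 0.0102 = 0.000716 s.

0.000716 s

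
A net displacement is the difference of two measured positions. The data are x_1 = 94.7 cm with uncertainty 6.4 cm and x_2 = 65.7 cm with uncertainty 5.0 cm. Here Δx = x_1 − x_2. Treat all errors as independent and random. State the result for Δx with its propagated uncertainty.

29.0 ± 8.12 cm

For a sum/difference, combine absolute errors in quadrature:
  (δx_1)² = 41.0;  (δx_2)² = 25.0
δΔx = √(66.0) = 8.12 cm
Δx = 29.0 cm.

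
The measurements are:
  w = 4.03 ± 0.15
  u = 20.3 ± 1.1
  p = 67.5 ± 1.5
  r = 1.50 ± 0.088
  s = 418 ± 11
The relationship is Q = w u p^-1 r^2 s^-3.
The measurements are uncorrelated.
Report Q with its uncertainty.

(3.73 ± 0.588) × 10^-8

Since Q is a product/quotient, work with relative uncertainties:
  (1·δw/w)² = (1×0.0372)² = 0.00139;  (1·δu/u)² = (1×0.0542)² = 0.00294;  (-1·δp/p)² = (-1×0.0222)² = 0.000494;  (2·δr/r)² = (2×0.0587)² = 0.0138;  (-3·δs/s)² = (-3×0.0263)² = 0.00623
δQ/Q = √(0.0248) = 0.158
Q = 3.73e-08, so δQ = 0.158 × 3.73e-08 = 5.88e-09.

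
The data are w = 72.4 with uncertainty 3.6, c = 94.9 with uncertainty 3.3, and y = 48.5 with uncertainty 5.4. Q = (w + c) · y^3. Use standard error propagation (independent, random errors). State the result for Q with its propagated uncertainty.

Let u = w + c = 167. δu = √(δw² + δc²) = √(13.0 + 10.9) = 4.88, so δu/u = 0.0292.
Q is then a monomial in u, y:
δQ/Q = √((δu/u)² + (3·δy/y)²) = √(0.000852 + 0.112) = 0.335
Q = 1.91e+07, so δQ = 0.335 × 1.91e+07 = 6.4e+06.

(1.91 ± 0.640) × 10^7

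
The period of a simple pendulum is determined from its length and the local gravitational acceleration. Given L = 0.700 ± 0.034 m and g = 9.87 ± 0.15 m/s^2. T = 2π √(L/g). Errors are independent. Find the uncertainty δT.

0.0426 s

For a monomial T ∝ L^(1/2), g^(-1/2), fractional errors add in quadrature:
  (½·δL/L)² = (0.5×0.0486)² = 0.000590;  (−½·δg/g)² = (-0.5×0.0152)² = 5.77e-05
δT/T = √(0.000648) = 0.0254
T = 1.67 s, so δT = 0.0254 × 1.67 = 0.0426 s.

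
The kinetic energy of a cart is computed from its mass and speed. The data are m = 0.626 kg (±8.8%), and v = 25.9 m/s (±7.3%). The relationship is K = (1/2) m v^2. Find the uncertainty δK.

Relative error in a monomial: (δK/K)² = Σ (nᵢ · δxᵢ/xᵢ)².
  (1·δm/m)² = (1×0.0880)² = 0.00774;  (2·δv/v)² = (2×0.0730)² = 0.0213
δK/K = √(0.0291) = 0.170
K = 210 J, so δK = 0.170 × 210 = 35.8 J.

35.8 J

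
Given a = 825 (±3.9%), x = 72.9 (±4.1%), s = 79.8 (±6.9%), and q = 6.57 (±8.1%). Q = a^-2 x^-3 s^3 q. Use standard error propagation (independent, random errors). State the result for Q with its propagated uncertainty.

Q is a product of powers, so relative uncertainties combine in quadrature:
  (-2·δa/a)² = (-2×0.0390)² = 0.00608;  (-3·δx/x)² = (-3×0.0410)² = 0.0151;  (3·δs/s)² = (3×0.0690)² = 0.0428;  (1·δq/q)² = (1×0.0810)² = 0.00656
δQ/Q = √(0.0706) = 0.266
Q = 1.27e-05, so δQ = 0.266 × 1.27e-05 = 3.36e-06.

(1.27 ± 0.336) × 10^-5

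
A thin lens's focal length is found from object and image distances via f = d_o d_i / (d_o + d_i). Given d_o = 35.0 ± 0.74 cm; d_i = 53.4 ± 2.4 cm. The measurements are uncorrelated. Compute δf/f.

∂f/∂d_o = (d_i/(d_o+d_i))² = 0.365;  ∂f/∂d_i = (d_o/(d_o+d_i))² = 0.157
δf = √((∂f/∂d_o · δd_o)² + (∂f/∂d_i · δd_i)²) = √(0.0729 + 0.142) = 0.463 cm
f = 21.1 cm, so δf/f = 0.463/21.1 = 0.0219.

0.0219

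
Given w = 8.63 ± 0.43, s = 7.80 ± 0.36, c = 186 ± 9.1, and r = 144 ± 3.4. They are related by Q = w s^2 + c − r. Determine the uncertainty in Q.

Let p = w·s^2 = 525. δp/p = √((1·δw/w)² + (2·δs/s)²) = √(0.00248 + 0.00852) = 0.105, so δp = 55.1.
Q = p + c − r: δQ = √(δp² + δc² + δr²) = √(3030 + 82.8 + 11.6) = 55.9

55.9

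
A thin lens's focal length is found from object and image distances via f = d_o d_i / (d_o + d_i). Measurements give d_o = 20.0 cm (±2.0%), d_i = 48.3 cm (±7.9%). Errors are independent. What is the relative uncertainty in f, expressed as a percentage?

2.71%

∂f/∂d_o = (d_i/(d_o+d_i))² = 0.500;  ∂f/∂d_i = (d_o/(d_o+d_i))² = 0.0857
δf = √((∂f/∂d_o · δd_o)² + (∂f/∂d_i · δd_i)²) = √(0.0400 + 0.107) = 0.383 cm
f = 14.1 cm, so δf/f = 0.383/14.1 = 0.0271.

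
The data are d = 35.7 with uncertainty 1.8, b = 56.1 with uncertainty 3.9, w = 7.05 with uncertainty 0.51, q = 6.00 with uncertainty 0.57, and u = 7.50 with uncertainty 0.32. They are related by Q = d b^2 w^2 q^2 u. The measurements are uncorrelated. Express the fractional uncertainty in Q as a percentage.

28.4%

Relative error in a monomial: (δQ/Q)² = Σ (nᵢ · δxᵢ/xᵢ)².
  (1·δd/d)² = (1×0.0504)² = 0.00254;  (2·δb/b)² = (2×0.0695)² = 0.0193;  (2·δw/w)² = (2×0.0723)² = 0.0209;  (2·δq/q)² = (2×0.0950)² = 0.0361;  (1·δu/u)² = (1×0.0427)² = 0.00182
δQ/Q = √(0.0807) = 0.284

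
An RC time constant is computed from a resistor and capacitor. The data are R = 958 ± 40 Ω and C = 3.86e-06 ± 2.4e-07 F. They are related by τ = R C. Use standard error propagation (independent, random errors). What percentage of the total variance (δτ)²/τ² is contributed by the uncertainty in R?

31.1%

(δτ/τ)² = (1·δR/R)² + (1·δC/C)²
  R term: (1×0.0418)² = 0.00174
  C term: (1×0.0622)² = 0.00387
Total = 0.00561. Share from R = 0.00174/0.00561 = 0.311.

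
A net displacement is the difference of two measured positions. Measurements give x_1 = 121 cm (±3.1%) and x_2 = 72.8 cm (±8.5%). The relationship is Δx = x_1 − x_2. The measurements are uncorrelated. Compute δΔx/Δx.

0.150

For a sum/difference, combine absolute errors in quadrature:
  (δx_1)² = 14.1;  (δx_2)² = 38.3
δΔx = √(52.4) = 7.24 cm
Δx = 48.2 cm, so δΔx/Δx = 7.24/48.2 = 0.150.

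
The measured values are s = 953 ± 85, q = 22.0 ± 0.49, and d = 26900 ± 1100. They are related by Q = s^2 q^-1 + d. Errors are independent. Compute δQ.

7500

Let p = s^2·q^-1 = 41300. δp/p = √((2·δs/s)² + (-1·δq/q)²) = √(0.0318 + 0.000496) = 0.180, so δp = 7420.
Q = p + d: δQ = √(δp² + δd²) = √(5.51e+07 + 1.21e+06) = 7500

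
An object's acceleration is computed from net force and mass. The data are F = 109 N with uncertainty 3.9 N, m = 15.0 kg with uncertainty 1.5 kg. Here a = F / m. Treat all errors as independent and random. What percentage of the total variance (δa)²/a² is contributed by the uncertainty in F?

(δa/a)² = (1·δF/F)² + (-1·δm/m)²
  F term: (1×0.0358)² = 0.00128
  m term: (-1×0.100)² = 0.0100
Total = 0.0113. Share from F = 0.00128/0.0113 = 0.113.

11.3%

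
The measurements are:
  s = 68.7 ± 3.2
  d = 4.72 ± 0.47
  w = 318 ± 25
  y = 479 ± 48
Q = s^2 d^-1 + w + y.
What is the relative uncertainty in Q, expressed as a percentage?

Let p = s^2·d^-1 = 1000. δp/p = √((2·δs/s)² + (-1·δd/d)²) = √(0.00868 + 0.00992) = 0.136, so δp = 136.
Q = p + w + y: δQ = √(δp² + δw² + δy²) = √(18600 + 625 + 2300) = 147
Q = 1800, so δQ/Q = 147/1800 = 0.0816.

8.16%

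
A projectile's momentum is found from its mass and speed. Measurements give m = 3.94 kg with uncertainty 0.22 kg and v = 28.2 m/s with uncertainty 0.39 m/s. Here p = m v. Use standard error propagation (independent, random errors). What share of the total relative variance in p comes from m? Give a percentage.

(δp/p)² = (1·δm/m)² + (1·δv/v)²
  m term: (1×0.0558)² = 0.00312
  v term: (1×0.0138)² = 0.000191
Total = 0.00331. Share from m = 0.00312/0.00331 = 0.942.

94.2%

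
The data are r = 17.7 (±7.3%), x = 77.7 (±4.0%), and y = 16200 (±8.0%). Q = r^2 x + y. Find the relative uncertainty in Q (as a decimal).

0.0963

Let p = r^2·x = 24300. δp/p = √((2·δr/r)² + (1·δx/x)²) = √(0.0213 + 0.00160) = 0.151, so δp = 3680.
Q = p + y: δQ = √(δp² + δy²) = √(1.36e+07 + 1.68e+06) = 3910
Q = 40500, so δQ/Q = 3910/40500 = 0.0963.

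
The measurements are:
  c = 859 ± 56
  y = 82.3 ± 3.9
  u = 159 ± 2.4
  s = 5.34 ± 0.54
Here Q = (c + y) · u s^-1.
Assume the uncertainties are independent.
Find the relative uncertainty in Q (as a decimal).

0.118

Let w = c + y = 941. δw = √(δc² + δy²) = √(3140 + 15.2) = 56.1, so δw/w = 0.0596.
Q is then a monomial in w, u, s:
δQ/Q = √((δw/w)² + (1·δu/u)² + (-1·δs/s)²) = √(0.00356 + 0.000228 + 0.0102) = 0.118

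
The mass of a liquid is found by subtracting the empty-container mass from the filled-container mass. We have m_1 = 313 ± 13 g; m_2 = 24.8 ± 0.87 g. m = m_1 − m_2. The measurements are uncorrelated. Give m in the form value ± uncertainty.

Sums and differences: (δm)² = Σ (cᵢ δxᵢ)².
  (δm_1)² = 169;  (δm_2)² = 0.757
δm = √(170) = 13.0 g
m = 288 g.

288 ± 13.0 g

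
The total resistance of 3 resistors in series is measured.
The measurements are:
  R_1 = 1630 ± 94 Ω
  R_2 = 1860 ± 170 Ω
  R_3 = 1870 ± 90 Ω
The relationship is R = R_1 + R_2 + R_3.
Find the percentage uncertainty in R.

3.99%

Each term contributes (cᵢ δxᵢ)² to (δR)²:
  (δR_1)² = 8840;  (δR_2)² = 28900;  (δR_3)² = 8100
δR = √(45800) = 214 Ω
R = 5360 Ω, so δR/R = 214/5360 = 0.0399.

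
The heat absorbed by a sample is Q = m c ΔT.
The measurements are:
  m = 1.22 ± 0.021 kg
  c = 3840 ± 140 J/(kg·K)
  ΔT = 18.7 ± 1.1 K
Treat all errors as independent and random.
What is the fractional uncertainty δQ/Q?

Since Q is a product/quotient, work with relative uncertainties:
  (1·δm/m)² = (1×0.0172)² = 0.000296;  (1·δc/c)² = (1×0.0365)² = 0.00133;  (1·δΔT/ΔT)² = (1×0.0588)² = 0.00346
δQ/Q = √(0.00509) = 0.0713

0.0713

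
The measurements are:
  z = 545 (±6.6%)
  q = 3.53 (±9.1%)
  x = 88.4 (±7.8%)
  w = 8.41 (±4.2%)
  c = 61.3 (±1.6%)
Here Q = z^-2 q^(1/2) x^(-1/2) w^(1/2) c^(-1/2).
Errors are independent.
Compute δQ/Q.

0.147

Each factor contributes (exponent × relative error)² to (δQ/Q)²:
  (-2·δz/z)² = (-2×0.0660)² = 0.0174;  (½·δq/q)² = (0.5×0.0910)² = 0.00207;  (−½·δx/x)² = (-0.5×0.0780)² = 0.00152;  (½·δw/w)² = (0.5×0.0420)² = 0.000441;  (−½·δc/c)² = (-0.5×0.0160)² = 6.4e-05
δQ/Q = √(0.0215) = 0.147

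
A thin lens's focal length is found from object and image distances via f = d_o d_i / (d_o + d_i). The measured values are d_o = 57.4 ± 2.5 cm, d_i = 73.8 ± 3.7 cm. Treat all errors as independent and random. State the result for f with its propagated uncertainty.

32.3 ± 1.06 cm

∂f/∂d_o = (d_i/(d_o+d_i))² = 0.316;  ∂f/∂d_i = (d_o/(d_o+d_i))² = 0.191
δf = √((∂f/∂d_o · δd_o)² + (∂f/∂d_i · δd_i)²) = √(0.626 + 0.502) = 1.06 cm
f = 32.3 cm.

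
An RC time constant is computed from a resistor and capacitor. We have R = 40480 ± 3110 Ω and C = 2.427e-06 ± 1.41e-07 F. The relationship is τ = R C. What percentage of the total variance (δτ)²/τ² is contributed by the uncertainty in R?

63.6%

(δτ/τ)² = (1·δR/R)² + (1·δC/C)²
  R term: (1×0.0768)² = 0.00590
  C term: (1×0.0581)² = 0.00338
Total = 0.00928. Share from R = 0.00590/0.00928 = 0.636.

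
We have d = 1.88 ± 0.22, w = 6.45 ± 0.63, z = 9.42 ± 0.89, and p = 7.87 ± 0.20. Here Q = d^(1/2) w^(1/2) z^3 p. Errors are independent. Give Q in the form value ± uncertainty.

22900 ± 6750

For a monomial Q ∝ d^(1/2), w^(1/2), z^3, p, fractional errors add in quadrature:
  (½·δd/d)² = (0.5×0.117)² = 0.00342;  (½·δw/w)² = (0.5×0.0977)² = 0.00239;  (3·δz/z)² = (3×0.0945)² = 0.0803;  (1·δp/p)² = (1×0.0254)² = 0.000646
δQ/Q = √(0.0868) = 0.295
Q = 22900, so δQ = 0.295 × 22900 = 6750.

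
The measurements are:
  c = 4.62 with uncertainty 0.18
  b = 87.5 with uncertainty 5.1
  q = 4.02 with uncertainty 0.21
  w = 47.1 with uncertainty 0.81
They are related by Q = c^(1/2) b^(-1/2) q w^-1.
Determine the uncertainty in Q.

Each factor contributes (exponent × relative error)² to (δQ/Q)²:
  (½·δc/c)² = (0.5×0.0390)² = 0.000379;  (−½·δb/b)² = (-0.5×0.0583)² = 0.000849;  (1·δq/q)² = (1×0.0522)² = 0.00273;  (-1·δw/w)² = (-1×0.0172)² = 0.000296
δQ/Q = √(0.00425) = 0.0652
Q = 0.0196, so δQ = 0.0652 × 0.0196 = 0.00128.

0.00128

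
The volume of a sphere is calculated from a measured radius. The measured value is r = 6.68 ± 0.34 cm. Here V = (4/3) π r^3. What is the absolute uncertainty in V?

191 cm^3

V ∝ r^3, so δV/V = |3| · δr/r = 3 × 0.0509 = 0.153.
V = 1250 cm^3, so δV = 0.153 × 1250 = 191 cm^3.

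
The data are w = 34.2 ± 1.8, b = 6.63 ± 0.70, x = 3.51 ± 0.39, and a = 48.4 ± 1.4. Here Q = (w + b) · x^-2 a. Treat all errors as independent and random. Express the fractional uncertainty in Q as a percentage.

22.9%

Let u = w + b = 40.8. δu = √(δw² + δb²) = √(3.24 + 0.490) = 1.93, so δu/u = 0.0473.
Q is then a monomial in u, x, a:
δQ/Q = √((δu/u)² + (-2·δx/x)² + (1·δa/a)²) = √(0.00224 + 0.0494 + 0.000837) = 0.229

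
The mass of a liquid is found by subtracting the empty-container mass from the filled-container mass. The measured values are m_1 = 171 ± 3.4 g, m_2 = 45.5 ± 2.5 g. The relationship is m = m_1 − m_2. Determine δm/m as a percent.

3.36%

For a sum/difference, combine absolute errors in quadrature:
  (δm_1)² = 11.6;  (δm_2)² = 6.25
δm = √(17.8) = 4.22 g
m = 126 g, so δm/m = 4.22/126 = 0.0336.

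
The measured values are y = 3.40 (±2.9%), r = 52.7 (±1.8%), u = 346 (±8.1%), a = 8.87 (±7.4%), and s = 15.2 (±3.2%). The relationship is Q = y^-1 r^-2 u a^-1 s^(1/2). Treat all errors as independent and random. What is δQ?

0.00193

Since Q is a product/quotient, work with relative uncertainties:
  (-1·δy/y)² = (-1×0.0290)² = 0.000841;  (-2·δr/r)² = (-2×0.0180)² = 0.00130;  (1·δu/u)² = (1×0.0810)² = 0.00656;  (-1·δa/a)² = (-1×0.0740)² = 0.00548;  (½·δs/s)² = (0.5×0.0320)² = 0.000256
δQ/Q = √(0.0144) = 0.120
Q = 0.0161, so δQ = 0.120 × 0.0161 = 0.00193.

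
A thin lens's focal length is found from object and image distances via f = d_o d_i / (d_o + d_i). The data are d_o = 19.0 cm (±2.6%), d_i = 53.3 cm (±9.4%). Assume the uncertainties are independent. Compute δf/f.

∂f/∂d_o = (d_i/(d_o+d_i))² = 0.543;  ∂f/∂d_i = (d_o/(d_o+d_i))² = 0.0691
δf = √((∂f/∂d_o · δd_o)² + (∂f/∂d_i · δd_i)²) = √(0.0721 + 0.120) = 0.438 cm
f = 14.0 cm, so δf/f = 0.438/14.0 = 0.0313.

0.0313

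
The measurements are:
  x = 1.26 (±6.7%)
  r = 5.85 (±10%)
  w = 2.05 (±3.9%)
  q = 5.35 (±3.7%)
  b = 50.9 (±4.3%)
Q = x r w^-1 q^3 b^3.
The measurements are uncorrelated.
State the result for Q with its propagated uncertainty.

(7.26 ± 1.54) × 10^7

Since Q is a product/quotient, work with relative uncertainties:
  (1·δx/x)² = (1×0.0670)² = 0.00449;  (1·δr/r)² = (1×0.100)² = 0.0100;  (-1·δw/w)² = (-1×0.0390)² = 0.00152;  (3·δq/q)² = (3×0.0370)² = 0.0123;  (3·δb/b)² = (3×0.0430)² = 0.0166
δQ/Q = √(0.0450) = 0.212
Q = 7.26e+07, so δQ = 0.212 × 7.26e+07 = 1.54e+07.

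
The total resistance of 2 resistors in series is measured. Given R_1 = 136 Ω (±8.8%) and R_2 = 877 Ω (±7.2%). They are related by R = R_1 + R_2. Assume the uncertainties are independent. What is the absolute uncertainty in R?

64.3 Ω

For a sum/difference, combine absolute errors in quadrature:
  (δR_1)² = 143;  (δR_2)² = 3990
δR = √(4130) = 64.3 Ω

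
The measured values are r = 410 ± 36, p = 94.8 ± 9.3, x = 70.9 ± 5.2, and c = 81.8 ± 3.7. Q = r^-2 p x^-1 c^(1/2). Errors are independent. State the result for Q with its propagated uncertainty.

Since Q is a product/quotient, work with relative uncertainties:
  (-2·δr/r)² = (-2×0.0878)² = 0.0308;  (1·δp/p)² = (1×0.0981)² = 0.00962;  (-1·δx/x)² = (-1×0.0733)² = 0.00538;  (½·δc/c)² = (0.5×0.0452)² = 0.000511
δQ/Q = √(0.0464) = 0.215
Q = 7.19e-05, so δQ = 0.215 × 7.19e-05 = 1.55e-05.

(7.19 ± 1.55) × 10^-5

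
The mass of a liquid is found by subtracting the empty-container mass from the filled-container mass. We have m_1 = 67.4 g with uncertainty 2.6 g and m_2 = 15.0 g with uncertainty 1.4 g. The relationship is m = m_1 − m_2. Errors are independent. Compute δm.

2.95 g

m is a linear combination, so absolute uncertainties add in quadrature:
  (δm_1)² = 6.76;  (δm_2)² = 1.96
δm = √(8.72) = 2.95 g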